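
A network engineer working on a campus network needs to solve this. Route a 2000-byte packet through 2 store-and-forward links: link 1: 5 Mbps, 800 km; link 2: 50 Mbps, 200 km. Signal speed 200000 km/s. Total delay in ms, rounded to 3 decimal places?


Packet = 2000 bytes = 16000 bits. Store-and-forward: sum (t_trans + t_prop) per link.
Link 1: t_trans = 16000/(5*10^6) s = 3.2000 ms; t_prop = 800/200000 s = 4.0000 ms; subtotal = 7.2000 ms
Link 2: t_trans = 16000/(50*10^6) s = 0.3200 ms; t_prop = 200/200000 s = 1.0000 ms; subtotal = 1.3200 ms
End-to-end = 7.2000 + 1.3200 = 8.5200 ms -> 8.520 ms (3 dp)

8.520


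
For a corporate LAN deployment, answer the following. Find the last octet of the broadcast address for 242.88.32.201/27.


Given: IP = 242.88.32.201, prefix = /27
Host bits = 32 - 27 = 5
Network last octet = 201 AND mask = 192
Host part size = 2^5 - 1 = 31
Broadcast last octet = 192 OR 31 = 223

223


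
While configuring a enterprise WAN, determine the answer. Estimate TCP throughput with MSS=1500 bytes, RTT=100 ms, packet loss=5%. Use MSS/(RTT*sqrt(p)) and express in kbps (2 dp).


Given: MSS = 1500 bytes, RTT = 100 ms, loss = 5%
RTT in seconds = 100 / 1000 = 0.1
Loss rate = 5% = 0.05
sqrt(loss) = sqrt(0.05) = 0.223606797750
Throughput (bytes/s) = 1500 / (0.1 * 0.223606797750) = 67082.0393
Throughput (kbps) = 67082.0393 * 8 / 1000 = 536.656315 -> 536.66 kbps (2 dp)

536.66


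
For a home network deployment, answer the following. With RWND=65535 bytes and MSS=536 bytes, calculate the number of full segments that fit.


Given: RWND = 65535 bytes, MSS = 536 bytes
Full segments = floor(RWND / MSS)
Full segments = floor(65535 / 536)
Full segments = floor(122.2668) = 122

122


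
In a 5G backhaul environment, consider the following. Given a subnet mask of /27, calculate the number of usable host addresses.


Given: subnet mask /27
Host bits = 32 - 27 = 5
Total addresses = 2^5 = 32
Usable hosts = 32 - 2 (network + broadcast) = 30

30


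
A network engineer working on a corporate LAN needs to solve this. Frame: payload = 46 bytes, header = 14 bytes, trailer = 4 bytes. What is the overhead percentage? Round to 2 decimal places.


Given: payload = 46 B, header = 14 B, trailer = 4 B
Overhead bytes = header + trailer = 14 + 4 = 18
Total frame = payload + overhead = 46 + 18 = 64
Overhead % = 18 / 64 * 100 = 28.1250% -> 28.13% (2 dp)

28.13


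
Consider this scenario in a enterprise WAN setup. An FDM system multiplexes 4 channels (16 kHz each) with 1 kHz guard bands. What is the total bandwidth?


Given: 4 channels, 16 kHz each, guard = 1 kHz
Channel bandwidth = 4 * 16 = 64 kHz
Guard bands = 3 gaps * 1 kHz = 3 kHz
Total = 64 + 3 = 67 kHz

67


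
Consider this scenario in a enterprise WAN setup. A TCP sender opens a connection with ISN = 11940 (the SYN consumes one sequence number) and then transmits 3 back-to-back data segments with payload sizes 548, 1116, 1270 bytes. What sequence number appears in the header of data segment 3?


The SYN occupies sequence number ISN = 11940, so the first data byte is ISN + 1 = 11941.
SEQ of data segment i = (ISN + 1) + sum of payload sizes of segments 1..i-1.
Segment 1: SEQ = 11941, payload = 548 bytes
Segment 2: SEQ = 12489, payload = 1116 bytes
Segment 3: SEQ = 13605, payload = 1270 bytes
SEQ of segment 3 = 11941 + 548 + 1116 = 13605

13605


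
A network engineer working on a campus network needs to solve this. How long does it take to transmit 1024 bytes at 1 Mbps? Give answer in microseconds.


Given: packet = 1024 bytes, bandwidth = 1 Mbps
Packet in bits = 1024 * 8 = 8192 bits
Bandwidth = 1 * 10^6 = 1000000 bps
Time = 8192 / 1000000 seconds
Time in us = 8192 * 10^6 / 1000000 = 8192

8192


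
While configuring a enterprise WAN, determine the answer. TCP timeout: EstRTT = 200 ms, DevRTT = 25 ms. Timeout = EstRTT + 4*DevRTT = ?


Given: EstRTT = 200 ms, DevRTT = 25 ms
Timeout = EstRTT + 4 * DevRTT
4 * DevRTT = 4 * 25 = 100
Timeout = 200 + 100 = 300 ms

300


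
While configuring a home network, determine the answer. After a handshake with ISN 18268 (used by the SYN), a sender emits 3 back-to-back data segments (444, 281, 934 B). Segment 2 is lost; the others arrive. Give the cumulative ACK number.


SYN uses sequence number 18268; first data byte = ISN + 1 = 18269.
Segment 1: SEQ = 18269, len = 444 B, covers [18269, 18712]
Segment 2: SEQ = 18713, len = 281 B, covers [18713, 18993] [LOST]
Segment 3: SEQ = 18994, len = 934 B, covers [18994, 19927]
In-order data received: bytes [18269, 18712] (segments 1..1).
Segment 2 missing -> gap begins at byte 18713; later segments buffered out of order.
Cumulative ACK = next expected in-order byte = 18269 + 444 = 18713

18713


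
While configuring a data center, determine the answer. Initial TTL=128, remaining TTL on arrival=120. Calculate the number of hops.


Given: initial TTL = 128, received TTL = 120
Hops = initial TTL - received TTL
Hops = 128 - 120 = 8

8


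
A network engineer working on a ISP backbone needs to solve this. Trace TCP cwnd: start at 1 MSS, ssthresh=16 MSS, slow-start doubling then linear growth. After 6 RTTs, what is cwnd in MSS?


RTT 0: cwnd = 1 MSS (initial)
RTT 1: cwnd = 2 MSS (slow start, doubled)
RTT 2: cwnd = 4 MSS (slow start, doubled)
RTT 3: cwnd = 8 MSS (slow start, doubled)
RTT 4: cwnd = 16 MSS (slow start, doubled)
RTT 5: cwnd = 17 MSS (congestion avoidance, +1)
RTT 6: cwnd = 18 MSS (congestion avoidance, +1)

18


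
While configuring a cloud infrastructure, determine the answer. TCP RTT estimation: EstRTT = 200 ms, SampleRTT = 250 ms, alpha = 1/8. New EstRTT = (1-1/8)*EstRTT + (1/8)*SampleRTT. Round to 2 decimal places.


Given: EstRTT = 200 ms, SampleRTT = 250 ms, alpha = 1/8
New EstRTT = (1 - alpha) * EstRTT + alpha * SampleRTT
(7/8) * 200 = 175
(1/8) * 250 = 31.25
New EstRTT = 175 + 31.25 = 206.25 ms -> 206.25 ms (2 dp)

206.25


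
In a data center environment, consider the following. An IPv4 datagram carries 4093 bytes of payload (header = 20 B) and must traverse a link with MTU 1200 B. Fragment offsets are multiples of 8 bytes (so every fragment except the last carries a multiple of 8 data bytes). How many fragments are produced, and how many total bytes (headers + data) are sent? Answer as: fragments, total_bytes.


Max data per non-final fragment = floor((MTU - header)/8)*8 = floor((1200 - 20)/8)*8 = floor(1180/8)*8 = 1176 B
Final fragment needs no 8-byte alignment: it can carry up to MTU - header = 1180 B
Non-final fragments needed = ceil((payload - 1180) / 1176) = ceil(2913/1176) = ceil(2.4770) = 3
Number of fragments = 3 + 1 = 4
Fragment sizes (data): 3 * 1176 B + 565 B (last, 565 <= 1180 OK)
Total bytes sent = payload + n_frags * header = 4093 + 4*20 = 4093 + 80 = 4173 B

4, 4173


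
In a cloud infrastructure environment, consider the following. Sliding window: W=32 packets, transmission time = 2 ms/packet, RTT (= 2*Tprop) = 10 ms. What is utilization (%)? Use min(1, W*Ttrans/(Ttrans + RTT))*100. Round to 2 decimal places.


Given: W = 32, Ttrans = 2 ms, RTT = 10 ms (= 2 * Tprop, Tprop = 5 ms)
Cycle time = Ttrans + RTT = 2 + 10 = 12 ms (first packet sent until its ACK returns)
W * Ttrans = 32 * 2 = 64 ms of sending per cycle
W * Ttrans / (Ttrans + RTT) = 64 / 12 = 5.333333
U = min(1, 5.333333) = 1.000000
U% = 100.00%

100.00


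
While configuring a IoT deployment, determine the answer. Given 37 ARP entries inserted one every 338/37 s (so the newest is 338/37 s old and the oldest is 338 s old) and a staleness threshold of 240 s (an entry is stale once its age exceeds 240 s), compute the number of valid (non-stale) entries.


Ages are k * 338/37 s for k = 1..37 (spacing = 9.1351 s).
Entry k is valid iff k * 338/37 <= 240 iff k <= 37 * 240 / 338 = 26.2722
n_valid = floor(26.2722) = 26
(n_stale = 37 - 26 = 11)

26


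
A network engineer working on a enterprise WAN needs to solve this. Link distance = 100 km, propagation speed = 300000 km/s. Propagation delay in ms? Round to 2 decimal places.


Given: distance = 100 km, speed = 300000 km/s
Delay = distance / speed = 100 / 300000 seconds
Delay in ms = 100 * 1000 / 300000
Delay = 0.3333 ms
Rounded to 2 dp = 0.33 ms

0.33


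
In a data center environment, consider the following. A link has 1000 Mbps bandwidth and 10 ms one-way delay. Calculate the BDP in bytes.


Given: bandwidth = 1000 Mbps, delay = 10 ms
BDP in bits = 1000 * 10^6 * 10 / 1000
BDP in bits = 10000000
BDP in bytes = 10000000 / 8 = 1250000

1250000


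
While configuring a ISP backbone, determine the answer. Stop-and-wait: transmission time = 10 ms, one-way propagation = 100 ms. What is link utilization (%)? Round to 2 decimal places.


Given: Ttrans = 10 ms, Tprop = 100 ms
RTT = 2 * Tprop = 2 * 100 = 200 ms
U = Ttrans / (Ttrans + RTT)
U = 10 / (10 + 200)
U = 10 / 210 = 0.047619
U% = 4.76%

4.76


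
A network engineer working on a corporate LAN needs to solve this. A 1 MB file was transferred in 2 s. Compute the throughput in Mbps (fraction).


Given: file = 1 MB, time = 2 s
File in Mb = 1 * 8 = 8 Mb
Throughput = 8 / 2 Mbps
Throughput = 4 Mbps

4


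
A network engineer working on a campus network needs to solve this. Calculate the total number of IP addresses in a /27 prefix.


Given: CIDR prefix /27
Host bits = 32 - 27 = 5
Total addresses = 2^5 = 32

32


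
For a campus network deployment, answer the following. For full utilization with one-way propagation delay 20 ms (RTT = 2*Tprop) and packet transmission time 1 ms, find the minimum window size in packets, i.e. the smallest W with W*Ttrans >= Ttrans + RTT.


Given: Ttrans = 1 ms, RTT = 40 ms (= 2 * Tprop, Tprop = 20 ms)
Time until first ACK returns = Ttrans + RTT = 1 + 40 = 41 ms
Need W * Ttrans >= Ttrans + RTT  ->  W >= (Ttrans + RTT) / Ttrans
(Ttrans + RTT) / Ttrans = 41 / 1 = 41
W_min = ceil(41) = 41

41


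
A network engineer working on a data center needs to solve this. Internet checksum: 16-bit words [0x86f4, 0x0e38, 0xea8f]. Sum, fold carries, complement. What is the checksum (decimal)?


Given words: [0x86f4, 0x0e38, 0xea8f]
Step 1: Sum all words
Raw sum = 34548 + 3640 + 60047 = 98235
Step 2: Fold carry: (32699 + 1) = 32700
One's complement = ~32700 & 0xFFFF = 32835

32835


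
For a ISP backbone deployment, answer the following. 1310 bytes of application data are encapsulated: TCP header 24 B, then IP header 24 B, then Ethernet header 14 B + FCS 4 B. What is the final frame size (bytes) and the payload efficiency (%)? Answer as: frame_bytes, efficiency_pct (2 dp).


TCP segment = 1310 + 24 = 1334 B
IP packet = 1334 + 24 = 1358 B
Ethernet frame = 1358 + 14 + 4 = 1376 B
Efficiency = app / frame = 1310 / 1376 = 0.952035 = 95.2035% -> 95.20% (2 dp)

1376, 95.20


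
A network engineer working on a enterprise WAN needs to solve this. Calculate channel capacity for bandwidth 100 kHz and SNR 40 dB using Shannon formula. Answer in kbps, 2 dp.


Given: B = 100 kHz, SNR = 40 dB
SNR linear = 10^(40/10) = 10000
1 + SNR = 10001
log2(10001) = 13.2878566418
C = 100 * 1000 * 13.2878566418 = 1328785.6642 bps
C = 1328.785664 kbps -> 1328.79 kbps (2 dp)

1328.79


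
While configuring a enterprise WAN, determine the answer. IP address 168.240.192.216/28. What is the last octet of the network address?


Given: IP = 168.240.192.216, prefix = /28
Subnet mask = 255.255.255.240
Last octet of IP: 216
Last octet of mask: 240
Network last octet = 216 AND 240 = 208

208


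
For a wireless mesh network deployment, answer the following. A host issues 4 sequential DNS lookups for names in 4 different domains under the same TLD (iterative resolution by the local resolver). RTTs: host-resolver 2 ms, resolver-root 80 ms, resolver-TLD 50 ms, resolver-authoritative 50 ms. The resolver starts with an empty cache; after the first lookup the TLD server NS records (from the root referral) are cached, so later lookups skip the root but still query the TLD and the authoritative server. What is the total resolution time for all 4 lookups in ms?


Lookup 1 (cold cache): local + root + TLD + auth = 2 + 80 + 50 + 50 = 182 ms
Lookups 2..4 (TLD NS cached -> skip root; new domain -> still ask TLD and auth): local + TLD + auth = 2 + 50 + 50 = 102 ms each
Remaining 3 lookups: 3 * 102 = 306 ms
Total = 182 + 306 = 488 ms

488


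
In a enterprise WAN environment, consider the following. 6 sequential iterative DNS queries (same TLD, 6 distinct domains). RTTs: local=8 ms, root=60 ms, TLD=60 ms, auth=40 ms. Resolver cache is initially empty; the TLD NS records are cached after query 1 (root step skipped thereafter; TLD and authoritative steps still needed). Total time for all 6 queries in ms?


Lookup 1 (cold cache): local + root + TLD + auth = 8 + 60 + 60 + 40 = 168 ms
Lookups 2..6 (TLD NS cached -> skip root; new domain -> still ask TLD and auth): local + TLD + auth = 8 + 60 + 40 = 108 ms each
Remaining 5 lookups: 5 * 108 = 540 ms
Total = 168 + 540 = 708 ms

708


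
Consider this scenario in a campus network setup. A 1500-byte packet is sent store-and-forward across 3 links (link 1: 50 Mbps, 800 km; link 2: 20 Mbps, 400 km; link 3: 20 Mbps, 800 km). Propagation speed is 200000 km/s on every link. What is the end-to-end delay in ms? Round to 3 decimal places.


Packet = 1500 bytes = 12000 bits. Store-and-forward: sum (t_trans + t_prop) per link.
Link 1: t_trans = 12000/(50*10^6) s = 0.2400 ms; t_prop = 800/200000 s = 4.0000 ms; subtotal = 4.2400 ms
Link 2: t_trans = 12000/(20*10^6) s = 0.6000 ms; t_prop = 400/200000 s = 2.0000 ms; subtotal = 2.6000 ms
Link 3: t_trans = 12000/(20*10^6) s = 0.6000 ms; t_prop = 800/200000 s = 4.0000 ms; subtotal = 4.6000 ms
End-to-end = 4.2400 + 2.6000 + 4.6000 = 11.4400 ms -> 11.440 ms (3 dp)

11.440


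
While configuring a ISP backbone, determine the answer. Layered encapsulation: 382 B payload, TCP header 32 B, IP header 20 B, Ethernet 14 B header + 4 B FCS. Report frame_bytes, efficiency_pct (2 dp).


TCP segment = 382 + 32 = 414 B
IP packet = 414 + 20 = 434 B
Ethernet frame = 434 + 14 + 4 = 452 B
Efficiency = app / frame = 382 / 452 = 0.845133 = 84.5133% -> 84.51% (2 dp)

452, 84.51


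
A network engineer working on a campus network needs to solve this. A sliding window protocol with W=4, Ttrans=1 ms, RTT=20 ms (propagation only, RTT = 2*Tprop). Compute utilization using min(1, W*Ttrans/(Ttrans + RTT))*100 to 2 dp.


Given: W = 4, Ttrans = 1 ms, RTT = 20 ms (= 2 * Tprop, Tprop = 10 ms)
Cycle time = Ttrans + RTT = 1 + 20 = 21 ms (first packet sent until its ACK returns)
W * Ttrans = 4 * 1 = 4 ms of sending per cycle
W * Ttrans / (Ttrans + RTT) = 4 / 21 = 0.190476
U = min(1, 0.190476) = 0.190476
U% = 19.05%

19.05


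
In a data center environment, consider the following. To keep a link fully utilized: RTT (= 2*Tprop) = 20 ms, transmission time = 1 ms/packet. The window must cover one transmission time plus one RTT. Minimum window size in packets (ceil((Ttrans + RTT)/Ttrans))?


Given: Ttrans = 1 ms, RTT = 20 ms (= 2 * Tprop, Tprop = 10 ms)
Time until first ACK returns = Ttrans + RTT = 1 + 20 = 21 ms
Need W * Ttrans >= Ttrans + RTT  ->  W >= (Ttrans + RTT) / Ttrans
(Ttrans + RTT) / Ttrans = 21 / 1 = 21
W_min = ceil(21) = 21

21


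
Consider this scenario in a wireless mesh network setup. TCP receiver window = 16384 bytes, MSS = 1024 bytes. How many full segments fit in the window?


Given: RWND = 16384 bytes, MSS = 1024 bytes
Full segments = floor(RWND / MSS)
Full segments = floor(16384 / 1024)
Full segments = floor(16.0) = 16

16


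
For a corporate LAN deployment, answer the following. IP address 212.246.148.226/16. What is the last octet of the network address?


Given: IP = 212.246.148.226, prefix = /16
Subnet mask = 255.255.0.0
Last octet of IP: 226
Last octet of mask: 0
Network last octet = 226 AND 0 = 0

0


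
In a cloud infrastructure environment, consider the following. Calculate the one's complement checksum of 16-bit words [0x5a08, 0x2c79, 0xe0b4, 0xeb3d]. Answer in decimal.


Given words: [0x5a08, 0x2c79, 0xe0b4, 0xeb3d]
Step 1: Sum all words
Raw sum = 23048 + 11385 + 57524 + 60221 = 152178
Step 2: Fold carry: (21106 + 2) = 21108
One's complement = ~21108 & 0xFFFF = 44427

44427


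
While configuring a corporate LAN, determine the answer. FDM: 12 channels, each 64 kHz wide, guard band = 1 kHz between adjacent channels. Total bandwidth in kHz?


Given: 12 channels, 64 kHz each, guard = 1 kHz
Channel bandwidth = 12 * 64 = 768 kHz
Guard bands = 11 gaps * 1 kHz = 11 kHz
Total = 768 + 11 = 779 kHz

779


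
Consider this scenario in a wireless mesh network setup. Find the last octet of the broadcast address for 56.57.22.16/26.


Given: IP = 56.57.22.16, prefix = /26
Host bits = 32 - 26 = 6
Network last octet = 16 AND mask = 0
Host part size = 2^6 - 1 = 63
Broadcast last octet = 0 OR 63 = 63

63


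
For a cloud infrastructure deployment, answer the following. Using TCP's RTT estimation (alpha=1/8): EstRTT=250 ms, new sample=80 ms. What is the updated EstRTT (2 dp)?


Given: EstRTT = 250 ms, SampleRTT = 80 ms, alpha = 1/8
New EstRTT = (1 - alpha) * EstRTT + alpha * SampleRTT
(7/8) * 250 = 218.75
(1/8) * 80 = 10
New EstRTT = 218.75 + 10 = 228.75 ms -> 228.75 ms (2 dp)

228.75


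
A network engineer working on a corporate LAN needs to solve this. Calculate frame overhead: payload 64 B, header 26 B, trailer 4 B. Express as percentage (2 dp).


Given: payload = 64 B, header = 26 B, trailer = 4 B
Overhead bytes = header + trailer = 26 + 4 = 30
Total frame = payload + overhead = 64 + 30 = 94
Overhead % = 30 / 94 * 100 = 31.9149% -> 31.91% (2 dp)

31.91


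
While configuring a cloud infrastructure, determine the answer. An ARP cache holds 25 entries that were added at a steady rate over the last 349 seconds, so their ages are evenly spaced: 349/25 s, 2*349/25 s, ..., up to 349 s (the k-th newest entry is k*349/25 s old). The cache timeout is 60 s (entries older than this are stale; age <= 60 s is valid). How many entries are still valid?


Ages are k * 349/25 s for k = 1..25 (spacing = 13.9600 s).
Entry k is valid iff k * 349/25 <= 60 iff k <= 25 * 60 / 349 = 4.2980
n_valid = floor(4.2980) = 4
(n_stale = 25 - 4 = 21)

4


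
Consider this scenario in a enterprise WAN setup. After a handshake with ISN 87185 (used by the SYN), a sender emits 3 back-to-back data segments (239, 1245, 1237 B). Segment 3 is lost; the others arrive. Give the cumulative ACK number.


SYN uses sequence number 87185; first data byte = ISN + 1 = 87186.
Segment 1: SEQ = 87186, len = 239 B, covers [87186, 87424]
Segment 2: SEQ = 87425, len = 1245 B, covers [87425, 88669]
Segment 3: SEQ = 88670, len = 1237 B, covers [88670, 89906] [LOST]
In-order data received: bytes [87186, 88669] (segments 1..2).
Segment 3 missing -> gap begins at byte 88670.
Cumulative ACK = next expected in-order byte = 87186 + 239 + 1245 = 88670

88670


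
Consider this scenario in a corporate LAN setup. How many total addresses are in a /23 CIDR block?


Given: CIDR prefix /23
Host bits = 32 - 23 = 9
Total addresses = 2^9 = 512

512


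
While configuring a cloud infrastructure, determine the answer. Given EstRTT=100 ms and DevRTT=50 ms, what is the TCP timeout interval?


Given: EstRTT = 100 ms, DevRTT = 50 ms
Timeout = EstRTT + 4 * DevRTT
4 * DevRTT = 4 * 50 = 200
Timeout = 100 + 200 = 300 ms

300


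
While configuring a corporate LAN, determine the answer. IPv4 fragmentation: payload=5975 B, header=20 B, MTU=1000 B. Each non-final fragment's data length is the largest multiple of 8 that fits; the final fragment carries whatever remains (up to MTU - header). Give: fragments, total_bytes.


Max data per non-final fragment = floor((MTU - header)/8)*8 = floor((1000 - 20)/8)*8 = floor(980/8)*8 = 976 B
Final fragment needs no 8-byte alignment: it can carry up to MTU - header = 980 B
Non-final fragments needed = ceil((payload - 980) / 976) = ceil(4995/976) = ceil(5.1178) = 6
Number of fragments = 6 + 1 = 7
Fragment sizes (data): 6 * 976 B + 119 B (last, 119 <= 980 OK)
Total bytes sent = payload + n_frags * header = 5975 + 7*20 = 5975 + 140 = 6115 B

7, 6115


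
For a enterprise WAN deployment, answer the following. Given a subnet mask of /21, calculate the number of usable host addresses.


Given: subnet mask /21
Host bits = 32 - 21 = 11
Total addresses = 2^11 = 2048
Usable hosts = 2048 - 2 (network + broadcast) = 2046

2046


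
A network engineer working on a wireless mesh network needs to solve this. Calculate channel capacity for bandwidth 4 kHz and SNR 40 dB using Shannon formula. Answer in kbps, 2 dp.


Given: B = 4 kHz, SNR = 40 dB
SNR linear = 10^(40/10) = 10000
1 + SNR = 10001
log2(10001) = 13.2878566418
C = 4 * 1000 * 13.2878566418 = 53151.4266 bps
C = 53.151427 kbps -> 53.15 kbps (2 dp)

53.15


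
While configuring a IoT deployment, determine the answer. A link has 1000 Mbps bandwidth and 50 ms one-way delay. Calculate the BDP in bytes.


Given: bandwidth = 1000 Mbps, delay = 50 ms
BDP in bits = 1000 * 10^6 * 50 / 1000
BDP in bits = 50000000
BDP in bytes = 50000000 / 8 = 6250000

6250000


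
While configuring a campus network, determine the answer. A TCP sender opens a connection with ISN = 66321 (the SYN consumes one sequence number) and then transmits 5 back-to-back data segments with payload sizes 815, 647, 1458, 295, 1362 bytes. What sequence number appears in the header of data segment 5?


The SYN occupies sequence number ISN = 66321, so the first data byte is ISN + 1 = 66322.
SEQ of data segment i = (ISN + 1) + sum of payload sizes of segments 1..i-1.
Segment 1: SEQ = 66322, payload = 815 bytes
Segment 2: SEQ = 67137, payload = 647 bytes
Segment 3: SEQ = 67784, payload = 1458 bytes
Segment 4: SEQ = 69242, payload = 295 bytes
Segment 5: SEQ = 69537, payload = 1362 bytes
SEQ of segment 5 = 66322 + 815 + 647 + 1458 + 295 = 69537

69537


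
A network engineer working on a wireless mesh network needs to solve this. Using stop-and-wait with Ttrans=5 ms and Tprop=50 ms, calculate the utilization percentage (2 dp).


Given: Ttrans = 5 ms, Tprop = 50 ms
RTT = 2 * Tprop = 2 * 50 = 100 ms
U = Ttrans / (Ttrans + RTT)
U = 5 / (5 + 100)
U = 5 / 105 = 0.047619
U% = 4.76%

4.76


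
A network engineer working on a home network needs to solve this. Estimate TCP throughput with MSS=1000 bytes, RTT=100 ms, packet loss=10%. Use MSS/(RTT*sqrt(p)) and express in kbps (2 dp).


Given: MSS = 1000 bytes, RTT = 100 ms, loss = 10%
RTT in seconds = 100 / 1000 = 0.1
Loss rate = 10% = 0.1
sqrt(loss) = sqrt(0.1) = 0.316227766017
Throughput (bytes/s) = 1000 / (0.1 * 0.316227766017) = 31622.7766
Throughput (kbps) = 31622.7766 * 8 / 1000 = 252.982213 -> 252.98 kbps (2 dp)

252.98


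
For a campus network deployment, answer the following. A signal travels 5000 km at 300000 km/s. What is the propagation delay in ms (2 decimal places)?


Given: distance = 5000 km, speed = 300000 km/s
Delay = distance / speed = 5000 / 300000 seconds
Delay in ms = 5000 * 1000 / 300000
Delay = 16.6667 ms
Rounded to 2 dp = 16.67 ms

16.67


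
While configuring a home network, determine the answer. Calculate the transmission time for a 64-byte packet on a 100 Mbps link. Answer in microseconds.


Given: packet = 64 bytes, bandwidth = 100 Mbps
Packet in bits = 64 * 8 = 512 bits
Bandwidth = 100 * 10^6 = 100000000 bps
Time = 512 / 100000000 seconds
Time in us = 512 * 10^6 / 100000000 = 5.12

5.12


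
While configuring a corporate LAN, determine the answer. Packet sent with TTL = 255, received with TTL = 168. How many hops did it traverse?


Given: initial TTL = 255, received TTL = 168
Hops = initial TTL - received TTL
Hops = 255 - 168 = 87

87


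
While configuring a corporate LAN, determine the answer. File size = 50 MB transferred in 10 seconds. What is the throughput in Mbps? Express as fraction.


Given: file = 50 MB, time = 10 s
File in Mb = 50 * 8 = 400 Mb
Throughput = 400 / 10 Mbps
Throughput = 40 Mbps

40


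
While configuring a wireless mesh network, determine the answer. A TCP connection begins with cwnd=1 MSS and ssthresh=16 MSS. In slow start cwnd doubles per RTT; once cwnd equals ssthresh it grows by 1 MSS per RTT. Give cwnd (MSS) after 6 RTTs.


RTT 0: cwnd = 1 MSS (initial)
RTT 1: cwnd = 2 MSS (slow start, doubled)
RTT 2: cwnd = 4 MSS (slow start, doubled)
RTT 3: cwnd = 8 MSS (slow start, doubled)
RTT 4: cwnd = 16 MSS (slow start, doubled)
RTT 5: cwnd = 17 MSS (congestion avoidance, +1)
RTT 6: cwnd = 18 MSS (congestion avoidance, +1)

18


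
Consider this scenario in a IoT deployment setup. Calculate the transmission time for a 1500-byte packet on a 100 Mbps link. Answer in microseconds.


Given: packet = 1500 bytes, bandwidth = 100 Mbps
Packet in bits = 1500 * 8 = 12000 bits
Bandwidth = 100 * 10^6 = 100000000 bps
Time = 12000 / 100000000 seconds
Time in us = 12000 * 10^6 / 100000000 = 120

120


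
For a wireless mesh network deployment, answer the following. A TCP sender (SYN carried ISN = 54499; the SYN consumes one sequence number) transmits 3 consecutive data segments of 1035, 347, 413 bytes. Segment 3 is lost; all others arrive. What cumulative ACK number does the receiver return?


SYN uses sequence number 54499; first data byte = ISN + 1 = 54500.
Segment 1: SEQ = 54500, len = 1035 B, covers [54500, 55534]
Segment 2: SEQ = 55535, len = 347 B, covers [55535, 55881]
Segment 3: SEQ = 55882, len = 413 B, covers [55882, 56294] [LOST]
In-order data received: bytes [54500, 55881] (segments 1..2).
Segment 3 missing -> gap begins at byte 55882.
Cumulative ACK = next expected in-order byte = 54500 + 1035 + 347 = 55882

55882


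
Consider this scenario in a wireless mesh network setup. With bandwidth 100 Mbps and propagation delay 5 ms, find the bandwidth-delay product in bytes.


Given: bandwidth = 100 Mbps, delay = 5 ms
BDP in bits = 100 * 10^6 * 5 / 1000
BDP in bits = 500000
BDP in bytes = 500000 / 8 = 62500

62500


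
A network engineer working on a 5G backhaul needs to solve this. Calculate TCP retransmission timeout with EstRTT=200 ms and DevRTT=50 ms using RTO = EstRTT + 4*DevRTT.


Given: EstRTT = 200 ms, DevRTT = 50 ms
Timeout = EstRTT + 4 * DevRTT
4 * DevRTT = 4 * 50 = 200
Timeout = 200 + 200 = 400 ms

400


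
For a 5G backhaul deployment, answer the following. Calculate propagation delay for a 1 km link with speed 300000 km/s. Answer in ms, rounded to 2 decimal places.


Given: distance = 1 km, speed = 300000 km/s
Delay = distance / speed = 1 / 300000 seconds
Delay in ms = 1 * 1000 / 300000
Delay = 0.0033 ms
Rounded to 2 dp = 0.00 ms

0.00


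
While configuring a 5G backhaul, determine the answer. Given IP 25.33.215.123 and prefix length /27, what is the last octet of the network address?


Given: IP = 25.33.215.123, prefix = /27
Subnet mask = 255.255.255.224
Last octet of IP: 123
Last octet of mask: 224
Network last octet = 123 AND 224 = 96

96


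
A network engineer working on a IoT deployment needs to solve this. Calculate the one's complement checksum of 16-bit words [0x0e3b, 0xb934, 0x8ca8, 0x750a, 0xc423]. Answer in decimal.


Given words: [0x0e3b, 0xb934, 0x8ca8, 0x750a, 0xc423]
Step 1: Sum all words
Raw sum = 3643 + 47412 + 36008 + 29962 + 50211 = 167236
Step 2: Fold carry: (36164 + 2) = 36166
One's complement = ~36166 & 0xFFFF = 29369

29369


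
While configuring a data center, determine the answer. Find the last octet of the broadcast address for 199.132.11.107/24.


Given: IP = 199.132.11.107, prefix = /24
Host bits = 32 - 24 = 8
Network last octet = 107 AND mask = 0
Host part size = 2^8 - 1 = 255
Broadcast last octet = 0 OR 255 = 255

255


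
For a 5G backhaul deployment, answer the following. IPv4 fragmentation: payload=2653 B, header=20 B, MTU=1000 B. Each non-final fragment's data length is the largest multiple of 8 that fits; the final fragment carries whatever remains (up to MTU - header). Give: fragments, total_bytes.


Max data per non-final fragment = floor((MTU - header)/8)*8 = floor((1000 - 20)/8)*8 = floor(980/8)*8 = 976 B
Final fragment needs no 8-byte alignment: it can carry up to MTU - header = 980 B
Non-final fragments needed = ceil((payload - 980) / 976) = ceil(1673/976) = ceil(1.7141) = 2
Number of fragments = 2 + 1 = 3
Fragment sizes (data): 2 * 976 B + 701 B (last, 701 <= 980 OK)
Total bytes sent = payload + n_frags * header = 2653 + 3*20 = 2653 + 60 = 2713 B

3, 2713


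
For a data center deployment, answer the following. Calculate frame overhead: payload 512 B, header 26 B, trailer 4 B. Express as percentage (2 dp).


Given: payload = 512 B, header = 26 B, trailer = 4 B
Overhead bytes = header + trailer = 26 + 4 = 30
Total frame = payload + overhead = 512 + 30 = 542
Overhead % = 30 / 542 * 100 = 5.5351% -> 5.54% (2 dp)

5.54


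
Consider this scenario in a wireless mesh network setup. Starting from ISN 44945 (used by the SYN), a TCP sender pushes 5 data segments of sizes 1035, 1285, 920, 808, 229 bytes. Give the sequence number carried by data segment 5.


The SYN occupies sequence number ISN = 44945, so the first data byte is ISN + 1 = 44946.
SEQ of data segment i = (ISN + 1) + sum of payload sizes of segments 1..i-1.
Segment 1: SEQ = 44946, payload = 1035 bytes
Segment 2: SEQ = 45981, payload = 1285 bytes
Segment 3: SEQ = 47266, payload = 920 bytes
Segment 4: SEQ = 48186, payload = 808 bytes
Segment 5: SEQ = 48994, payload = 229 bytes
SEQ of segment 5 = 44946 + 1035 + 1285 + 920 + 808 = 48994

48994


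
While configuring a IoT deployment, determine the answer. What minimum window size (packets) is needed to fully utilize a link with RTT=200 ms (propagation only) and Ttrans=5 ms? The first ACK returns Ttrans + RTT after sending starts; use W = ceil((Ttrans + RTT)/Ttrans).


Given: Ttrans = 5 ms, RTT = 200 ms (= 2 * Tprop, Tprop = 100 ms)
Time until first ACK returns = Ttrans + RTT = 5 + 200 = 205 ms
Need W * Ttrans >= Ttrans + RTT  ->  W >= (Ttrans + RTT) / Ttrans
(Ttrans + RTT) / Ttrans = 205 / 5 = 41
W_min = ceil(41) = 41

41


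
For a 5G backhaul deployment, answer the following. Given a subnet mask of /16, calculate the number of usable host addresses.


Given: subnet mask /16
Host bits = 32 - 16 = 16
Total addresses = 2^16 = 65536
Usable hosts = 65536 - 2 (network + broadcast) = 65534

65534


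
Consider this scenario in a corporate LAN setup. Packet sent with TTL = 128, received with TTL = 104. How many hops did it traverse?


Given: initial TTL = 128, received TTL = 104
Hops = initial TTL - received TTL
Hops = 128 - 104 = 24

24


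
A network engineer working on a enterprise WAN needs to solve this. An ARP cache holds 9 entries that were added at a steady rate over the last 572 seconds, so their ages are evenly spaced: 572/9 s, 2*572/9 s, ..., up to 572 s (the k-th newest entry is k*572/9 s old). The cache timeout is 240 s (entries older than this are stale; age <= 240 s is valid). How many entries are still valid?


Ages are k * 572/9 s for k = 1..9 (spacing = 63.5556 s).
Entry k is valid iff k * 572/9 <= 240 iff k <= 9 * 240 / 572 = 3.7762
n_valid = floor(3.7762) = 3
(n_stale = 9 - 3 = 6)

3


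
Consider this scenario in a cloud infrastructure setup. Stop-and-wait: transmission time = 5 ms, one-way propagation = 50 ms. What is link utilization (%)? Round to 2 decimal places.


Given: Ttrans = 5 ms, Tprop = 50 ms
RTT = 2 * Tprop = 2 * 50 = 100 ms
U = Ttrans / (Ttrans + RTT)
U = 5 / (5 + 100)
U = 5 / 105 = 0.047619
U% = 4.76%

4.76


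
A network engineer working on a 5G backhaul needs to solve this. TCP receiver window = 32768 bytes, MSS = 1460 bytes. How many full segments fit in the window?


Given: RWND = 32768 bytes, MSS = 1460 bytes
Full segments = floor(RWND / MSS)
Full segments = floor(32768 / 1460)
Full segments = floor(22.4438) = 22

22


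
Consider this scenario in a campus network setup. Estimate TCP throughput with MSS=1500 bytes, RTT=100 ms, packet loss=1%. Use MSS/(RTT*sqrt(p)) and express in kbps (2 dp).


Given: MSS = 1500 bytes, RTT = 100 ms, loss = 1%
RTT in seconds = 100 / 1000 = 0.1
Loss rate = 1% = 0.01
sqrt(loss) = sqrt(0.01) = 0.1
Throughput (bytes/s) = 1500 / (0.1 * 0.1) = 150000.0000
Throughput (kbps) = 150000.0000 * 8 / 1000 = 1200.000000 -> 1200.00 kbps (2 dp)

1200.00


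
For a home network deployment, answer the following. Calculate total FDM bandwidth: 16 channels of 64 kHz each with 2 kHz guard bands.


Given: 16 channels, 64 kHz each, guard = 2 kHz
Channel bandwidth = 16 * 64 = 1024 kHz
Guard bands = 15 gaps * 2 kHz = 30 kHz
Total = 1024 + 30 = 1054 kHz

1054


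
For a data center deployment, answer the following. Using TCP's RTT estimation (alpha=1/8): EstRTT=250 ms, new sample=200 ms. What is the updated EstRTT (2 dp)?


Given: EstRTT = 250 ms, SampleRTT = 200 ms, alpha = 1/8
New EstRTT = (1 - alpha) * EstRTT + alpha * SampleRTT
(7/8) * 250 = 218.75
(1/8) * 200 = 25
New EstRTT = 218.75 + 25 = 243.75 ms -> 243.75 ms (2 dp)

243.75


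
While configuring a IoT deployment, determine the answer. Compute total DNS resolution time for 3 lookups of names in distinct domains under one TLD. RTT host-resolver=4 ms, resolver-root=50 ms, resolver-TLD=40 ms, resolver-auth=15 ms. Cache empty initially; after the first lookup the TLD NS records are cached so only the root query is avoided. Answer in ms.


Lookup 1 (cold cache): local + root + TLD + auth = 4 + 50 + 40 + 15 = 109 ms
Lookups 2..3 (TLD NS cached -> skip root; new domain -> still ask TLD and auth): local + TLD + auth = 4 + 40 + 15 = 59 ms each
Remaining 2 lookups: 2 * 59 = 118 ms
Total = 109 + 118 = 227 ms

227


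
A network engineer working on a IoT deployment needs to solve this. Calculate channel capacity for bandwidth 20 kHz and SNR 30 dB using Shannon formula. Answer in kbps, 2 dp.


Given: B = 20 kHz, SNR = 30 dB
SNR linear = 10^(30/10) = 1000
1 + SNR = 1001
log2(1001) = 9.9672262588
C = 20 * 1000 * 9.9672262588 = 199344.5252 bps
C = 199.344525 kbps -> 199.34 kbps (2 dp)

199.34


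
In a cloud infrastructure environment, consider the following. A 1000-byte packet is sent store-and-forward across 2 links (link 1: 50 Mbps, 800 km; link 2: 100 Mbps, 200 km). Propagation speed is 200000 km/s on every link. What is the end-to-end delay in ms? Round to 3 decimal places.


Packet = 1000 bytes = 8000 bits. Store-and-forward: sum (t_trans + t_prop) per link.
Link 1: t_trans = 8000/(50*10^6) s = 0.1600 ms; t_prop = 800/200000 s = 4.0000 ms; subtotal = 4.1600 ms
Link 2: t_trans = 8000/(100*10^6) s = 0.0800 ms; t_prop = 200/200000 s = 1.0000 ms; subtotal = 1.0800 ms
End-to-end = 4.1600 + 1.0800 = 5.2400 ms -> 5.240 ms (3 dp)

5.240


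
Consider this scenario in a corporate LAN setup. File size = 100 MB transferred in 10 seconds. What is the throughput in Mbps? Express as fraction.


Given: file = 100 MB, time = 10 s
File in Mb = 100 * 8 = 800 Mb
Throughput = 800 / 10 Mbps
Throughput = 80 Mbps

80


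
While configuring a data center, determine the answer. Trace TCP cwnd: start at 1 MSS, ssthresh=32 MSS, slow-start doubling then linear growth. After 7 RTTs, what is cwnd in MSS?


RTT 0: cwnd = 1 MSS (initial)
RTT 1: cwnd = 2 MSS (slow start, doubled)
RTT 2: cwnd = 4 MSS (slow start, doubled)
RTT 3: cwnd = 8 MSS (slow start, doubled)
RTT 4: cwnd = 16 MSS (slow start, doubled)
RTT 5: cwnd = 32 MSS (slow start, doubled)
RTT 6: cwnd = 33 MSS (congestion avoidance, +1)
RTT 7: cwnd = 34 MSS (congestion avoidance, +1)

34


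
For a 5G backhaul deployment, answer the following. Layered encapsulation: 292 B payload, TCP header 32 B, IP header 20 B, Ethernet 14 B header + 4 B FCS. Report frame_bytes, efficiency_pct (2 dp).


TCP segment = 292 + 32 = 324 B
IP packet = 324 + 20 = 344 B
Ethernet frame = 344 + 14 + 4 = 362 B
Efficiency = app / frame = 292 / 362 = 0.806630 = 80.6630% -> 80.66% (2 dp)

362, 80.66


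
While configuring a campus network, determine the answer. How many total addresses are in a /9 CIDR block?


Given: CIDR prefix /9
Host bits = 32 - 9 = 23
Total addresses = 2^23 = 8388608

8388608


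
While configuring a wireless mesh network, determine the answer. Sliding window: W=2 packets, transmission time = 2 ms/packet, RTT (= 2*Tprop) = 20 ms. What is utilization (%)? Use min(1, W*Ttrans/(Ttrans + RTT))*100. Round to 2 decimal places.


Given: W = 2, Ttrans = 2 ms, RTT = 20 ms (= 2 * Tprop, Tprop = 10 ms)
Cycle time = Ttrans + RTT = 2 + 20 = 22 ms (first packet sent until its ACK returns)
W * Ttrans = 2 * 2 = 4 ms of sending per cycle
W * Ttrans / (Ttrans + RTT) = 4 / 22 = 0.181818
U = min(1, 0.181818) = 0.181818
U% = 18.18%

18.18


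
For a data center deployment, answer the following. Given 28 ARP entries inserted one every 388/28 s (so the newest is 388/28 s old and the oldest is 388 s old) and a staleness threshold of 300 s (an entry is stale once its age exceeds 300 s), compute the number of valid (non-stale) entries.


Ages are k * 388/28 s for k = 1..28 (spacing = 13.8571 s).
Entry k is valid iff k * 388/28 <= 300 iff k <= 28 * 300 / 388 = 21.6495
n_valid = floor(21.6495) = 21
(n_stale = 28 - 21 = 7)

21


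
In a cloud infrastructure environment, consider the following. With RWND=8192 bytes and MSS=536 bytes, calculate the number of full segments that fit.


Given: RWND = 8192 bytes, MSS = 536 bytes
Full segments = floor(RWND / MSS)
Full segments = floor(8192 / 536)
Full segments = floor(15.2836) = 15

15


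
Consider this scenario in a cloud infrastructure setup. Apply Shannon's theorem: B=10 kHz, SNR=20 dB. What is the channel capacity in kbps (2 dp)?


Given: B = 10 kHz, SNR = 20 dB
SNR linear = 10^(20/10) = 100
1 + SNR = 101
log2(101) = 6.6582114828
C = 10 * 1000 * 6.6582114828 = 66582.1148 bps
C = 66.582115 kbps -> 66.58 kbps (2 dp)

66.58


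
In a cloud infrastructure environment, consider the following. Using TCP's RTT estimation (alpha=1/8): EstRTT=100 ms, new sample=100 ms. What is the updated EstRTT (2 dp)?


Given: EstRTT = 100 ms, SampleRTT = 100 ms, alpha = 1/8
New EstRTT = (1 - alpha) * EstRTT + alpha * SampleRTT
(7/8) * 100 = 87.5
(1/8) * 100 = 12.5
New EstRTT = 87.5 + 12.5 = 100 ms -> 100.00 ms (2 dp)

100.00


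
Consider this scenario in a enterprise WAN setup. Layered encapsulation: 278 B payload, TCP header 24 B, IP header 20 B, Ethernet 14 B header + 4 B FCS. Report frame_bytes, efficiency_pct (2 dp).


TCP segment = 278 + 24 = 302 B
IP packet = 302 + 20 = 322 B
Ethernet frame = 322 + 14 + 4 = 340 B
Efficiency = app / frame = 278 / 340 = 0.817647 = 81.7647% -> 81.76% (2 dp)

340, 81.76


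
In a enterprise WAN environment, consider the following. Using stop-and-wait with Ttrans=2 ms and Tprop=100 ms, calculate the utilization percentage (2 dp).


Given: Ttrans = 2 ms, Tprop = 100 ms
RTT = 2 * Tprop = 2 * 100 = 200 ms
U = Ttrans / (Ttrans + RTT)
U = 2 / (2 + 200)
U = 2 / 202 = 0.009901
U% = 0.99%

0.99


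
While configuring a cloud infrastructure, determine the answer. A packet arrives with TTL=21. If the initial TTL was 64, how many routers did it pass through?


Given: initial TTL = 64, received TTL = 21
Hops = initial TTL - received TTL
Hops = 64 - 21 = 43

43


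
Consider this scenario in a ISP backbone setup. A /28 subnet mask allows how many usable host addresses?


Given: subnet mask /28
Host bits = 32 - 28 = 4
Total addresses = 2^4 = 16
Usable hosts = 16 - 2 (network + broadcast) = 14

14


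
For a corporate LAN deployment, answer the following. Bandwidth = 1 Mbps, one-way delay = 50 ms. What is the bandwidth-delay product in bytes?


Given: bandwidth = 1 Mbps, delay = 50 ms
BDP in bits = 1 * 10^6 * 50 / 1000
BDP in bits = 50000
BDP in bytes = 50000 / 8 = 6250

6250


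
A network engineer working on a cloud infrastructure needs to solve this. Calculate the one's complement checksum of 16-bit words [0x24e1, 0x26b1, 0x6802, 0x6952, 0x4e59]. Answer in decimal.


Given words: [0x24e1, 0x26b1, 0x6802, 0x6952, 0x4e59]
Step 1: Sum all words
Raw sum = 9441 + 9905 + 26626 + 26962 + 20057 = 92991
Step 2: Fold carry: (27455 + 1) = 27456
One's complement = ~27456 & 0xFFFF = 38079

38079
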